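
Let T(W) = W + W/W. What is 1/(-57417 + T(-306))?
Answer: -1/57722 ≈ -1.7324e-5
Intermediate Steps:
T(W) = 1 + W (T(W) = W + 1 = 1 + W)
1/(-57417 + T(-306)) = 1/(-57417 + (1 - 306)) = 1/(-57417 - 305) = 1/(-57722) = -1/57722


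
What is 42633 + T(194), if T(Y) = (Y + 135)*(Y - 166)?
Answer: 51845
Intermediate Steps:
T(Y) = (-166 + Y)*(135 + Y) (T(Y) = (135 + Y)*(-166 + Y) = (-166 + Y)*(135 + Y))
42633 + T(194) = 42633 + (-22410 + 194**2 - 31*194) = 42633 + (-22410 + 37636 - 6014) = 42633 + 9212 = 51845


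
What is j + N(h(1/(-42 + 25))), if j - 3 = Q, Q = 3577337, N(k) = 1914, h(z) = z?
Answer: 3579254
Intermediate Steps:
j = 3577340 (j = 3 + 3577337 = 3577340)
j + N(h(1/(-42 + 25))) = 3577340 + 1914 = 3579254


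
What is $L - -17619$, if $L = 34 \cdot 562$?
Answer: $36727$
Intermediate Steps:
$L = 19108$
$L - -17619 = 19108 - -17619 = 19108 + 17619 = 36727$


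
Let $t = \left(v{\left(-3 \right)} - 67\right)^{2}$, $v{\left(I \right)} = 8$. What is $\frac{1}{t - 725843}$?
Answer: $- \frac{1}{722362} \approx -1.3843 \cdot 10^{-6}$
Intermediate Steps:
$t = 3481$ ($t = \left(8 - 67\right)^{2} = \left(-59\right)^{2} = 3481$)
$\frac{1}{t - 725843} = \frac{1}{3481 - 725843} = \frac{1}{-722362} = - \frac{1}{722362}$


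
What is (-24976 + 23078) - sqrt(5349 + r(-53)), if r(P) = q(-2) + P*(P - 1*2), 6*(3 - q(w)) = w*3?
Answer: -1898 - 2*sqrt(2067) ≈ -1988.9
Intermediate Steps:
q(w) = 3 - w/2 (q(w) = 3 - w*3/6 = 3 - w/2)
r(P) = 4 + P*(-2 + P) (r(P) = (3 - 1/2*(-2)) + P*(P - 1*2) = (3 + 1) + P*(P - 2) = 4 + P*(-2 + P))
(-24976 + 23078) - sqrt(5349 + r(-53)) = (-24976 + 23078) - sqrt(5349 + (4 + (-53)**2 - 2*(-53))) = -1898 - sqrt(5349 + (4 + 2809 + 106)) = -1898 - sqrt(5349 + 2919) = -1898 - sqrt(8268) = -1898 - 2*sqrt(2067)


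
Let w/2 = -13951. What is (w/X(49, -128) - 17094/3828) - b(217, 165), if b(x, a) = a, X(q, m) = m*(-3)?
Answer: -1348163/5568 ≈ -242.13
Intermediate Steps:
X(q, m) = -3*m
w = -27902 (w = 2*(-13951) = -27902)
(w/X(49, -128) - 17094/3828) - b(217, 165) = (-27902/((-3*(-128))) - 17094/3828) - 1*165 = (-27902/384 - 17094*1/3828) - 165 = (-27902*1/384 - 259/58) - 165 = (-13951/192 - 259/58) - 165 = -429443/5568 - 165 = -1348163/5568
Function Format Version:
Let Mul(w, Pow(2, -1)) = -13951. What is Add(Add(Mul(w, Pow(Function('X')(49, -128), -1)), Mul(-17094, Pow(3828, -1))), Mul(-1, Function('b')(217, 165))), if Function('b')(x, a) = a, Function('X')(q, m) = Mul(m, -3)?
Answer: Rational(-1348163, 5568) ≈ -242.13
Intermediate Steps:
Function('X')(q, m) = Mul(-3, m)
w = -27902 (w = Mul(2, -13951) = -27902)
Add(Add(Mul(w, Pow(Function('X')(49, -128), -1)), Mul(-17094, Pow(3828, -1))), Mul(-1, Function('b')(217, 165))) = Add(Add(Mul(-27902, Pow(Mul(-3, -128), -1)), Mul(-17094, Pow(3828, -1))), Mul(-1, 165)) = Add(Add(Mul(-27902, Pow(384, -1)), Mul(-17094, Rational(1, 3828))), -165) = Add(Add(Mul(-27902, Rational(1, 384)), Rational(-259, 58)), -165) = Add(Add(Rational(-13951, 192), Rational(-259, 58)), -165) = Add(Rational(-429443, 5568), -165) = Rational(-1348163, 5568)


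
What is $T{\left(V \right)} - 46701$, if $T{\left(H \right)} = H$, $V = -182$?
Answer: $-46883$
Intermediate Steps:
$T{\left(V \right)} - 46701 = -182 - 46701 = -46883$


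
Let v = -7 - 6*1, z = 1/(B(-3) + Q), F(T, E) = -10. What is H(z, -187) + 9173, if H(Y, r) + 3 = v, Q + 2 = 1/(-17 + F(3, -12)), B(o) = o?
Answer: 9157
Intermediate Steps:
Q = -55/27 (Q = -2 + 1/(-17 - 10) = -2 + 1/(-27) = -2 - 1/27 = -55/27 ≈ -2.0370)
z = -27/136 (z = 1/(-3 - 55/27) = 1/(-136/27) = -27/136 ≈ -0.19853)
v = -13 (v = -7 - 6 = -13)
H(Y, r) = -16 (H(Y, r) = -3 - 13 = -16)
H(z, -187) + 9173 = -16 + 9173 = 9157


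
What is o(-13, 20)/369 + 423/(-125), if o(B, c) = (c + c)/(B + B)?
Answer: -2031631/599625 ≈ -3.3882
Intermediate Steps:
o(B, c) = c/B (o(B, c) = (2*c)/((2*B)) = (2*c)*(1/(2*B)) = c/B)
o(-13, 20)/369 + 423/(-125) = (20/(-13))/369 + 423/(-125) = (20*(-1/13))*(1/369) + 423*(-1/125) = -20/13*1/369 - 423/125 = -20/4797 - 423/125 = -2031631/599625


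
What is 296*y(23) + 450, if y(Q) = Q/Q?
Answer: 746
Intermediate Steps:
y(Q) = 1
296*y(23) + 450 = 296*1 + 450 = 296 + 450 = 746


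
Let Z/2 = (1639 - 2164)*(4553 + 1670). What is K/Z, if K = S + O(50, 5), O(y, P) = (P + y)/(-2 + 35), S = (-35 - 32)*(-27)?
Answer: -388/1400175 ≈ -0.00027711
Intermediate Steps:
S = 1809 (S = -67*(-27) = 1809)
Z = -6534150 (Z = 2*((1639 - 2164)*(4553 + 1670)) = 2*(-525*6223) = 2*(-3267075) = -6534150)
O(y, P) = P/33 + y/33 (O(y, P) = (P + y)/33 = (P + y)*(1/33) = P/33 + y/33)
K = 5432/3 (K = 1809 + ((1/33)*5 + (1/33)*50) = 1809 + (5/33 + 50/33) = 1809 + 5/3 = 5432/3 ≈ 1810.7)
K/Z = (5432/3)/(-6534150) = (5432/3)*(-1/6534150) = -388/1400175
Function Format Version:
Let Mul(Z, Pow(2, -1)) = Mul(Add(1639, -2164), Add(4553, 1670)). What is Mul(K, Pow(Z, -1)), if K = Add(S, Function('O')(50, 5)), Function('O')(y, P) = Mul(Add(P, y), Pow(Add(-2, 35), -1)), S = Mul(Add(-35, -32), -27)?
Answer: Rational(-388, 1400175) ≈ -0.00027711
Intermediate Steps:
S = 1809 (S = Mul(-67, -27) = 1809)
Z = -6534150 (Z = Mul(2, Mul(Add(1639, -2164), Add(4553, 1670))) = Mul(2, Mul(-525, 6223)) = Mul(2, -3267075) = -6534150)
Function('O')(y, P) = Add(Mul(Rational(1, 33), P), Mul(Rational(1, 33), y)) (Function('O')(y, P) = Mul(Add(P, y), Pow(33, -1)) = Mul(Add(P, y), Rational(1, 33)) = Add(Mul(Rational(1, 33), P), Mul(Rational(1, 33), y)))
K = Rational(5432, 3) (K = Add(1809, Add(Mul(Rational(1, 33), 5), Mul(Rational(1, 33), 50))) = Add(1809, Add(Rational(5, 33), Rational(50, 33))) = Add(1809, Rational(5, 3)) = Rational(5432, 3) ≈ 1810.7)
Mul(K, Pow(Z, -1)) = Mul(Rational(5432, 3), Pow(-6534150, -1)) = Mul(Rational(5432, 3), Rational(-1, 6534150)) = Rational(-388, 1400175)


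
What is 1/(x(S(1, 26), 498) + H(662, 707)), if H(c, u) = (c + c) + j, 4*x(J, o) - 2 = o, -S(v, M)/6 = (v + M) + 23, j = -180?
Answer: 1/1269 ≈ 0.00078802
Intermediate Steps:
S(v, M) = -138 - 6*M - 6*v (S(v, M) = -6*((v + M) + 23) = -6*((M + v) + 23) = -6*(23 + M + v) = -138 - 6*M - 6*v)
x(J, o) = ½ + o/4
H(c, u) = -180 + 2*c (H(c, u) = (c + c) - 180 = 2*c - 180 = -180 + 2*c)
1/(x(S(1, 26), 498) + H(662, 707)) = 1/((½ + (¼)*498) + (-180 + 2*662)) = 1/((½ + 249/2) + (-180 + 1324)) = 1/(125 + 1144) = 1/1269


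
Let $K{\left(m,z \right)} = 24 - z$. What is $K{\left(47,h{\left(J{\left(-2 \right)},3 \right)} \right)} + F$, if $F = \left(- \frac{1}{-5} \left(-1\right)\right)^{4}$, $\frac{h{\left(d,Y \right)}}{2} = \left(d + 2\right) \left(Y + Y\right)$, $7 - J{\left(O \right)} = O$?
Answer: $- \frac{67499}{625} \approx -108.0$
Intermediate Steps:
$J{\left(O \right)} = 7 - O$
$h{\left(d,Y \right)} = 4 Y \left(2 + d\right)$ ($h{\left(d,Y \right)} = 2 \left(d + 2\right) \left(Y + Y\right) = 2 \left(2 + d\right) 2 Y = 2 \cdot 2 Y \left(2 + d\right) = 4 Y \left(2 + d\right)$)
$F = \frac{1}{625}$ ($F = \left(\left(-1\right) \left(- \frac{1}{5}\right) \left(-1\right)\right)^{4} = \left(\frac{1}{5} \left(-1\right)\right)^{4} = \left(- \frac{1}{5}\right)^{4} = \frac{1}{625} \approx 0.0016$)
$K{\left(47,h{\left(J{\left(-2 \right)},3 \right)} \right)} + F = \left(24 - 4 \cdot 3 \left(2 + \left(7 - -2\right)\right)\right) + \frac{1}{625} = \left(24 - 4 \cdot 3 \left(2 + \left(7 + 2\right)\right)\right) + \frac{1}{625} = \left(24 - 4 \cdot 3 \left(2 + 9\right)\right) + \frac{1}{625} = \left(24 - 4 \cdot 3 \cdot 11\right) + \frac{1}{625} = \left(24 - 132\right) + \frac{1}{625} = -108 + \frac{1}{625} = - \frac{67499}{625}$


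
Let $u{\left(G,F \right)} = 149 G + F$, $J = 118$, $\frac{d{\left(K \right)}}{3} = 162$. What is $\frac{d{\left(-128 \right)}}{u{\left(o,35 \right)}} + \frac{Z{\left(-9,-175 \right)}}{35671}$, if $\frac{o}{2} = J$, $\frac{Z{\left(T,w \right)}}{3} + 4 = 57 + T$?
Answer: $\frac{2442486}{139509281} \approx 0.017508$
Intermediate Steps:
$d{\left(K \right)} = 486$ ($d{\left(K \right)} = 3 \cdot 162 = 486$)
$Z{\left(T,w \right)} = 159 + 3 T$ ($Z{\left(T,w \right)} = -12 + 3 \left(57 + T\right) = -12 + \left(171 + 3 T\right) = 159 + 3 T$)
$o = 236$ ($o = 2 \cdot 118 = 236$)
$u{\left(G,F \right)} = F + 149 G$
$\frac{d{\left(-128 \right)}}{u{\left(o,35 \right)}} + \frac{Z{\left(-9,-175 \right)}}{35671} = \frac{486}{35 + 149 \cdot 236} + \frac{159 + 3 \left(-9\right)}{35671} = \frac{486}{35 + 35164} + \left(159 - 27\right) \frac{1}{35671} = \frac{486}{35199} + 132 \cdot \frac{1}{35671} = 486 \cdot \frac{1}{35199} + \frac{132}{35671} = \frac{54}{3911} + \frac{132}{35671} = \frac{2442486}{139509281}$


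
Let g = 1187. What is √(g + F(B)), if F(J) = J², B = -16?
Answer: √1443 ≈ 37.987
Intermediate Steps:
√(g + F(B)) = √(1187 + (-16)²) = √(1187 + 256) = √1443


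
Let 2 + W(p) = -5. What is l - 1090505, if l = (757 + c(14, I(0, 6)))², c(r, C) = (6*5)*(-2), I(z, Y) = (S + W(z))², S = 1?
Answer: -604696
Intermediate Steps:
W(p) = -7 (W(p) = -2 - 5 = -7)
I(z, Y) = 36 (I(z, Y) = (1 - 7)² = (-6)² = 36)
c(r, C) = -60 (c(r, C) = 30*(-2) = -60)
l = 485809 (l = (757 - 60)² = 697² = 485809)
l - 1090505 = 485809 - 1090505 = -604696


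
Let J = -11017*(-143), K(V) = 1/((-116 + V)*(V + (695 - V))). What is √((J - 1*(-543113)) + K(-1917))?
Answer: √4229430129138075465/1412935 ≈ 1455.5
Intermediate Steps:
K(V) = 1/(-80620 + 695*V) (K(V) = 1/((-116 + V)*695) = 1/(-80620 + 695*V))
J = 1575431
√((J - 1*(-543113)) + K(-1917)) = √((1575431 - 1*(-543113)) + 1/(695*(-116 - 1917))) = √((1575431 + 543113) + (1/695)/(-2033)) = √(2118544 + (1/695)*(-1/2033)) = √(2118544 - 1/1412935) = √(2993364966639/1412935) = √4229430129138075465/1412935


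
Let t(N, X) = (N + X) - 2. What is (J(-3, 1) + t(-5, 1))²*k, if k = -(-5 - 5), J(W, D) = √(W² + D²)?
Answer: 460 - 120*√10 ≈ 80.527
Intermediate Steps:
J(W, D) = √(D² + W²)
t(N, X) = -2 + N + X
k = 10 (k = -1*(-10) = 10)
(J(-3, 1) + t(-5, 1))²*k = (√(1² + (-3)²) + (-2 - 5 + 1))²*10 = (√(1 + 9) - 6)²*10 = (√10 - 6)²*10 = (-6 + √10)²*10 = 10*(-6 + √10)²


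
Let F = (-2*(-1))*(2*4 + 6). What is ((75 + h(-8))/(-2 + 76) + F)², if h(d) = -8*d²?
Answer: 2673225/5476 ≈ 488.17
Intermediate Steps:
F = 28 (F = 2*(8 + 6) = 2*14 = 28)
((75 + h(-8))/(-2 + 76) + F)² = ((75 - 8*(-8)²)/(-2 + 76) + 28)² = ((75 - 8*64)/74 + 28)² = ((75 - 512)*(1/74) + 28)² = (-437*1/74 + 28)² = (-437/74 + 28)² = (1635/74)² = 2673225/5476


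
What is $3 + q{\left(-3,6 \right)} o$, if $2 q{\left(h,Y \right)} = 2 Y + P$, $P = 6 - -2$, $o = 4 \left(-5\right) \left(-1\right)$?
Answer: $203$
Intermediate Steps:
$o = 20$ ($o = \left(-20\right) \left(-1\right) = 20$)
$P = 8$ ($P = 6 + 2 = 8$)
$q{\left(h,Y \right)} = 4 + Y$ ($q{\left(h,Y \right)} = \frac{2 Y + 8}{2} = \frac{8 + 2 Y}{2} = 4 + Y$)
$3 + q{\left(-3,6 \right)} o = 3 + \left(4 + 6\right) 20 = 3 + 10 \cdot 20 = 3 + 200 = 203$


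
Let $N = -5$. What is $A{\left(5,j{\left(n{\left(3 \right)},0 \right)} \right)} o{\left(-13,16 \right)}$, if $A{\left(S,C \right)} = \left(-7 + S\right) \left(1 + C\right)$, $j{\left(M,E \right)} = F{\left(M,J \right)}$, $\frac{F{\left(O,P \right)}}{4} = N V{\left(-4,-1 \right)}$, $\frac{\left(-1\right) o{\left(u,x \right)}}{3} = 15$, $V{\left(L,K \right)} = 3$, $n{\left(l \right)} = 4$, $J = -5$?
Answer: $-5310$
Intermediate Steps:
$o{\left(u,x \right)} = -45$ ($o{\left(u,x \right)} = \left(-3\right) 15 = -45$)
$F{\left(O,P \right)} = -60$ ($F{\left(O,P \right)} = 4 \left(\left(-5\right) 3\right) = 4 \left(-15\right) = -60$)
$j{\left(M,E \right)} = -60$
$A{\left(S,C \right)} = \left(1 + C\right) \left(-7 + S\right)$
$A{\left(5,j{\left(n{\left(3 \right)},0 \right)} \right)} o{\left(-13,16 \right)} = \left(-7 + 5 - -420 - 300\right) \left(-45\right) = \left(-7 + 5 + 420 - 300\right) \left(-45\right) = 118 \left(-45\right) = -5310$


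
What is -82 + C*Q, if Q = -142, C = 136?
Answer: -19394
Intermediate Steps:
-82 + C*Q = -82 + 136*(-142) = -82 - 19312 = -19394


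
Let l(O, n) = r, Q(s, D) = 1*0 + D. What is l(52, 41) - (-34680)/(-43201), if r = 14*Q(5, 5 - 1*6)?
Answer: -639494/43201 ≈ -14.803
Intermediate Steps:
Q(s, D) = D (Q(s, D) = 0 + D = D)
r = -14 (r = 14*(5 - 1*6) = 14*(5 - 6) = 14*(-1) = -14)
l(O, n) = -14
l(52, 41) - (-34680)/(-43201) = -14 - (-34680)/(-43201) = -14 - (-34680)*(-1)/43201 = -14 - 1*34680/43201 = -14 - 34680/43201 = -639494/43201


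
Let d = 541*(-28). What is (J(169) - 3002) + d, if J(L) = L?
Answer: -17981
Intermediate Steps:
d = -15148
(J(169) - 3002) + d = (169 - 3002) - 15148 = -2833 - 15148 = -17981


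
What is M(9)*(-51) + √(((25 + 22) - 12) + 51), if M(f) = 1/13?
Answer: -51/13 + √86 ≈ 5.3505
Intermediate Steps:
M(f) = 1/13
M(9)*(-51) + √(((25 + 22) - 12) + 51) = (1/13)*(-51) + √(((25 + 22) - 12) + 51) = -51/13 + √((47 - 12) + 51) = -51/13 + √(35 + 51) = -51/13 + √86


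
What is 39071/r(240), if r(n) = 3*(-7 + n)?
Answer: 39071/699 ≈ 55.896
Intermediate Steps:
r(n) = -21 + 3*n
39071/r(240) = 39071/(-21 + 3*240) = 39071/(-21 + 720) = 39071/699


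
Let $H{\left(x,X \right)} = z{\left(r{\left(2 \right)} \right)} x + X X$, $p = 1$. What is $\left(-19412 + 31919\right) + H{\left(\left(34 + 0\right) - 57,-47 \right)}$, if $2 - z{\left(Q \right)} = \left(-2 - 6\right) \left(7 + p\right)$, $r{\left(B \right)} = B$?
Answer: $13198$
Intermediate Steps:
$z{\left(Q \right)} = 66$ ($z{\left(Q \right)} = 2 - \left(-2 - 6\right) \left(7 + 1\right) = 2 - \left(-8\right) 8 = 2 - -64 = 2 + 64 = 66$)
$H{\left(x,X \right)} = X^{2} + 66 x$ ($H{\left(x,X \right)} = 66 x + X X = 66 x + X^{2} = X^{2} + 66 x$)
$\left(-19412 + 31919\right) + H{\left(\left(34 + 0\right) - 57,-47 \right)} = \left(-19412 + 31919\right) + \left(\left(-47\right)^{2} + 66 \left(\left(34 + 0\right) - 57\right)\right) = 12507 + \left(2209 + 66 \left(34 - 57\right)\right) = 12507 + \left(2209 + 66 \left(-23\right)\right) = 12507 + \left(2209 - 1518\right) = 12507 + 691 = 13198$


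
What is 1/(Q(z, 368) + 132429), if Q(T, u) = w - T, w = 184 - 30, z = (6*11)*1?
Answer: 1/132517 ≈ 7.5462e-6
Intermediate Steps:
z = 66 (z = 66*1 = 66)
w = 154
Q(T, u) = 154 - T
1/(Q(z, 368) + 132429) = 1/((154 - 1*66) + 132429) = 1/((154 - 66) + 132429) = 1/(88 + 132429) = 1/132517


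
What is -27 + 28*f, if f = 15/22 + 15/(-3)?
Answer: -1627/11 ≈ -147.91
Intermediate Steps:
f = -95/22 (f = 15*(1/22) + 15*(-⅓) = 15/22 - 5 = -95/22 ≈ -4.3182)
-27 + 28*f = -27 + 28*(-95/22) = -27 - 1330/11 = -1627/11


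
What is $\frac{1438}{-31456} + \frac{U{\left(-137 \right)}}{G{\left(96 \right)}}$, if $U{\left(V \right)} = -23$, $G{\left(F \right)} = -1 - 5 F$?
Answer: $\frac{15905}{7565168} \approx 0.0021024$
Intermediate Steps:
$\frac{1438}{-31456} + \frac{U{\left(-137 \right)}}{G{\left(96 \right)}} = \frac{1438}{-31456} - \frac{23}{-1 - 480} = 1438 \left(- \frac{1}{31456}\right) - \frac{23}{-1 - 480} = - \frac{719}{15728} - \frac{23}{-481} = - \frac{719}{15728} - - \frac{23}{481} = - \frac{719}{15728} + \frac{23}{481} = \frac{15905}{7565168}$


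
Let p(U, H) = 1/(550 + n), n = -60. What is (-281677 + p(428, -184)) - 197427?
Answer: -234760959/490 ≈ -4.7910e+5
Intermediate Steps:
p(U, H) = 1/490 (p(U, H) = 1/(550 - 60) = 1/490)
(-281677 + p(428, -184)) - 197427 = (-281677 + 1/490) - 197427 = -138021729/490 - 197427 = -234760959/490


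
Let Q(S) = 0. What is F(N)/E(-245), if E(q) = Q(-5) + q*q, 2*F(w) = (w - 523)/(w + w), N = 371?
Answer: -38/22269275 ≈ -1.7064e-6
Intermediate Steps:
F(w) = (-523 + w)/(4*w) (F(w) = ((w - 523)/(w + w))/2 = ((-523 + w)/((2*w)))/2 = ((-523 + w)*(1/(2*w)))/2 = ((-523 + w)/(2*w))/2 = (-523 + w)/(4*w))
E(q) = q² (E(q) = 0 + q*q = 0 + q² = q²)
F(N)/E(-245) = ((¼)*(-523 + 371)/371)/((-245)²) = ((¼)*(1/371)*(-152))/60025 = -38/371*1/60025 = -38/22269275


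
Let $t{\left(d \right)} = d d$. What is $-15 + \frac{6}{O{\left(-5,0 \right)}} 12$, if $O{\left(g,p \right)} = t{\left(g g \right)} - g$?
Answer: $- \frac{521}{35} \approx -14.886$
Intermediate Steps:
$t{\left(d \right)} = d^{2}$
$O{\left(g,p \right)} = g^{4} - g$ ($O{\left(g,p \right)} = \left(g g\right)^{2} - g = \left(g^{2}\right)^{2} - g = g^{4} - g$)
$-15 + \frac{6}{O{\left(-5,0 \right)}} 12 = -15 + \frac{6}{\left(-5\right)^{4} - -5} \cdot 12 = -15 + \frac{6}{625 + 5} \cdot 12 = -15 + \frac{6}{630} \cdot 12 = -15 + 6 \cdot \frac{1}{630} \cdot 12 = -15 + \frac{1}{105} \cdot 12 = -15 + \frac{4}{35} = - \frac{521}{35}$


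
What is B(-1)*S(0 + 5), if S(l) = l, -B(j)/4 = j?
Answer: 20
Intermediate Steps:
B(j) = -4*j
B(-1)*S(0 + 5) = (-4*(-1))*(0 + 5) = 4*5 = 20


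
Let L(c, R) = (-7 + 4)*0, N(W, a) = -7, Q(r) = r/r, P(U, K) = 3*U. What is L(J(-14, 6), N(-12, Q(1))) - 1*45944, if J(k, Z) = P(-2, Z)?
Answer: -45944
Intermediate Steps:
J(k, Z) = -6 (J(k, Z) = 3*(-2) = -6)
Q(r) = 1
L(c, R) = 0 (L(c, R) = -3*0 = 0)
L(J(-14, 6), N(-12, Q(1))) - 1*45944 = 0 - 1*45944 = 0 - 45944 = -45944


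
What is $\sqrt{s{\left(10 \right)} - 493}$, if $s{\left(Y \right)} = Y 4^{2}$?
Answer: $3 i \sqrt{37} \approx 18.248 i$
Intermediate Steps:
$s{\left(Y \right)} = 16 Y$ ($s{\left(Y \right)} = Y 16 = 16 Y$)
$\sqrt{s{\left(10 \right)} - 493} = \sqrt{16 \cdot 10 - 493} = \sqrt{160 - 493} = \sqrt{-333} = 3 i \sqrt{37}$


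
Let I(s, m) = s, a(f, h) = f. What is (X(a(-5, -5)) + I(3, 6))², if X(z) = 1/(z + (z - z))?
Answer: 196/25 ≈ 7.8400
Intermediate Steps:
X(z) = 1/z (X(z) = 1/(z + 0) = 1/z)
(X(a(-5, -5)) + I(3, 6))² = (1/(-5) + 3)² = (-⅕ + 3)² = (14/5)² = 196/25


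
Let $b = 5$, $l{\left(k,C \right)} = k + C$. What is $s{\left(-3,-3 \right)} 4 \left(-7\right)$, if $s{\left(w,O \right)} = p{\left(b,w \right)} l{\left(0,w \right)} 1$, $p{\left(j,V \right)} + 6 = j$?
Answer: $-84$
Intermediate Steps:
$l{\left(k,C \right)} = C + k$
$p{\left(j,V \right)} = -6 + j$
$s{\left(w,O \right)} = - w$ ($s{\left(w,O \right)} = \left(-6 + 5\right) \left(w + 0\right) 1 = - w 1 = - w$)
$s{\left(-3,-3 \right)} 4 \left(-7\right) = \left(-1\right) \left(-3\right) 4 \left(-7\right) = 3 \cdot 4 \left(-7\right) = 12 \left(-7\right) = -84$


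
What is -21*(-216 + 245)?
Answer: -609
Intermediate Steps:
-21*(-216 + 245) = -21*29 = -609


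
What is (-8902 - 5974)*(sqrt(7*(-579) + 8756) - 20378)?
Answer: 303143128 - 14876*sqrt(4703) ≈ 3.0212e+8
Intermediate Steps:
(-8902 - 5974)*(sqrt(7*(-579) + 8756) - 20378) = -14876*(sqrt(-4053 + 8756) - 20378) = -14876*(sqrt(4703) - 20378) = -14876*(-20378 + sqrt(4703)) = 303143128 - 14876*sqrt(4703)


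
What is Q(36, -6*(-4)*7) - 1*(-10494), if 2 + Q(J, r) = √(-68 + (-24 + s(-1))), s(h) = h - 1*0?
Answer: 10492 + I*√93 ≈ 10492.0 + 9.6436*I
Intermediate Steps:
s(h) = h (s(h) = h + 0 = h)
Q(J, r) = -2 + I*√93 (Q(J, r) = -2 + √(-68 + (-24 - 1)) = -2 + √(-68 - 25) = -2 + √(-93) = -2 + I*√93)
Q(36, -6*(-4)*7) - 1*(-10494) = (-2 + I*√93) - 1*(-10494) = (-2 + I*√93) + 10494 = 10492 + I*√93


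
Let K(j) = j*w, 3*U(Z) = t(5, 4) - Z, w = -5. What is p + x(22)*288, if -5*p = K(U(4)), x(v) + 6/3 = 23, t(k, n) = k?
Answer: 18145/3 ≈ 6048.3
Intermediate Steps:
x(v) = 21 (x(v) = -2 + 23 = 21)
U(Z) = 5/3 - Z/3 (U(Z) = (5 - Z)/3 = 5/3 - Z/3)
K(j) = -5*j (K(j) = j*(-5) = -5*j)
p = ⅓ (p = -(-1)*(5/3 - ⅓*4) = -(-1)*(5/3 - 4/3) = -(-1)/3 = -⅕*(-5/3) = ⅓ ≈ 0.33333)
p + x(22)*288 = ⅓ + 21*288 = ⅓ + 6048 = 18145/3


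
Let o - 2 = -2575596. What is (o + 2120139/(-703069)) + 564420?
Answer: -1413996213145/703069 ≈ -2.0112e+6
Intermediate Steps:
o = -2575594 (o = 2 - 2575596 = -2575594)
(o + 2120139/(-703069)) + 564420 = (-2575594 + 2120139/(-703069)) + 564420 = (-2575594 + 2120139*(-1/703069)) + 564420 = (-2575594 - 2120139/703069) + 564420 = -1810822418125/703069 + 564420 = -1413996213145/703069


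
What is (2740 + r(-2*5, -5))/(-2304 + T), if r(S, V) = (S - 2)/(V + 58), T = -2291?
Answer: -145208/243535 ≈ -0.59625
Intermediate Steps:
r(S, V) = (-2 + S)/(58 + V)
(2740 + r(-2*5, -5))/(-2304 + T) = (2740 + (-2 - 2*5)/(58 - 5))/(-2304 - 2291) = (2740 + (-2 - 10)/53)/(-4595) = (2740 + (1/53)*(-12))*(-1/4595) = (2740 - 12/53)*(-1/4595) = (145208/53)*(-1/4595) = -145208/243535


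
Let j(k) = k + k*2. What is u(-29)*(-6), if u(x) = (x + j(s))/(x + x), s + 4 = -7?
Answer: -186/29 ≈ -6.4138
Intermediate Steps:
s = -11 (s = -4 - 7 = -11)
j(k) = 3*k (j(k) = k + 2*k = 3*k)
u(x) = (-33 + x)/(2*x) (u(x) = (x + 3*(-11))/(x + x) = (x - 33)/((2*x)) = (-33 + x)*(1/(2*x)) = (-33 + x)/(2*x))
u(-29)*(-6) = ((1/2)*(-33 - 29)/(-29))*(-6) = ((1/2)*(-1/29)*(-62))*(-6) = (31/29)*(-6) = -186/29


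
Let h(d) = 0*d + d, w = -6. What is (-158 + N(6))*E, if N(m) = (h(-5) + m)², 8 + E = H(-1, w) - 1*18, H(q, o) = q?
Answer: 4239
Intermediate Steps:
h(d) = d (h(d) = 0 + d = d)
E = -27 (E = -8 + (-1 - 1*18) = -8 + (-1 - 18) = -8 - 19 = -27)
N(m) = (-5 + m)²
(-158 + N(6))*E = (-158 + (-5 + 6)²)*(-27) = (-158 + 1²)*(-27) = (-158 + 1)*(-27) = -157*(-27) = 4239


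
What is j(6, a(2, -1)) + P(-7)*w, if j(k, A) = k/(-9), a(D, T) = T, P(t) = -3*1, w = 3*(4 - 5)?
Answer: 25/3 ≈ 8.3333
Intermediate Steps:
w = -3 (w = 3*(-1) = -3)
P(t) = -3
j(k, A) = -k/9 (j(k, A) = k*(-1/9) = -k/9)
j(6, a(2, -1)) + P(-7)*w = -1/9*6 - 3*(-3) = -2/3 + 9 = 25/3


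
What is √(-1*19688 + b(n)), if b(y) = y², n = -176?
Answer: 2*√2822 ≈ 106.24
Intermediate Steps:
√(-1*19688 + b(n)) = √(-1*19688 + (-176)²) = √(-19688 + 30976) = √11288 = 2*√2822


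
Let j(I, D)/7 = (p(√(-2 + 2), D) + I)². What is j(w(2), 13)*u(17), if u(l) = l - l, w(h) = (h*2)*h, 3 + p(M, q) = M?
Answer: 0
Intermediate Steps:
p(M, q) = -3 + M
w(h) = 2*h² (w(h) = (2*h)*h = 2*h²)
j(I, D) = 7*(-3 + I)² (j(I, D) = 7*((-3 + √(-2 + 2)) + I)² = 7*((-3 + √0) + I)² = 7*((-3 + 0) + I)² = 7*(-3 + I)²)
u(l) = 0
j(w(2), 13)*u(17) = (7*(-3 + 2*2²)²)*0 = (7*(-3 + 2*4)²)*0 = (7*(-3 + 8)²)*0 = (7*5²)*0 = (7*25)*0 = 175*0 = 0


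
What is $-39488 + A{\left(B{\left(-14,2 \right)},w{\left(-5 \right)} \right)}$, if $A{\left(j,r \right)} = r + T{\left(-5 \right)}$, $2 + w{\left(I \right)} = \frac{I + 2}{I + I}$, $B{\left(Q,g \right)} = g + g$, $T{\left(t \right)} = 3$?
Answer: $- \frac{394867}{10} \approx -39487.0$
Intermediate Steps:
$B{\left(Q,g \right)} = 2 g$
$w{\left(I \right)} = -2 + \frac{2 + I}{2 I}$ ($w{\left(I \right)} = -2 + \frac{I + 2}{I + I} = -2 + \frac{2 + I}{2 I}$)
$A{\left(j,r \right)} = 3 + r$ ($A{\left(j,r \right)} = r + 3 = 3 + r$)
$-39488 + A{\left(B{\left(-14,2 \right)},w{\left(-5 \right)} \right)} = -39488 + \left(3 - \left(\frac{3}{2} - \frac{1}{-5}\right)\right) = -39488 + \left(3 - \frac{17}{10}\right) = -39488 + \frac{13}{10} = - \frac{394867}{10}$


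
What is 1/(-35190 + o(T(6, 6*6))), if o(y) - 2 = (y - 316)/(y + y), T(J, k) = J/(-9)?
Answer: -2/69901 ≈ -2.8612e-5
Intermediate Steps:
T(J, k) = -J/9 (T(J, k) = J*(-⅑) = -J/9)
o(y) = 2 + (-316 + y)/(2*y) (o(y) = 2 + (y - 316)/(y + y) = 2 + (-316 + y)/((2*y)) = 2 + (-316 + y)*(1/(2*y)) = 2 + (-316 + y)/(2*y))
1/(-35190 + o(T(6, 6*6))) = 1/(-35190 + (5/2 - 158/((-⅑*6)))) = 1/(-35190 + (5/2 - 158/(-⅔))) = 1/(-35190 + (5/2 - 158*(-3/2))) = 1/(-35190 + (5/2 + 237)) = 1/(-35190 + 479/2) = 1/(-69901/2) = -2/69901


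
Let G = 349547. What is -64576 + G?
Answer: 284971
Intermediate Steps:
-64576 + G = -64576 + 349547 = 284971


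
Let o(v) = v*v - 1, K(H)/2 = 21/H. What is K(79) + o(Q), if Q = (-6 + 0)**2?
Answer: 102347/79 ≈ 1295.5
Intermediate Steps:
K(H) = 42/H (K(H) = 2*(21/H) = 42/H)
Q = 36 (Q = (-6)**2 = 36)
o(v) = -1 + v**2 (o(v) = v**2 - 1 = -1 + v**2)
K(79) + o(Q) = 42/79 + (-1 + 36**2) = 42*(1/79) + (-1 + 1296) = 42/79 + 1295 = 102347/79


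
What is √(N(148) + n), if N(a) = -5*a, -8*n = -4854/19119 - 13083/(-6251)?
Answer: I*√383598897898565454/22764356 ≈ 27.207*I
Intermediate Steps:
n = -10466263/45528712 (n = -(-4854/19119 - 13083/(-6251))/8 = -(-4854*1/19119 - 13083*(-1/6251))/8 = -(-1618/6373 + 1869/893)/8 = -⅛*10466263/5691089 = -10466263/45528712 ≈ -0.22988)
√(N(148) + n) = √(-5*148 - 10466263/45528712) = √(-740 - 10466263/45528712) = √(-33701713143/45528712) = I*√383598897898565454/22764356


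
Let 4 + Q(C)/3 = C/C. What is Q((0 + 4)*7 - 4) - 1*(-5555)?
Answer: 5546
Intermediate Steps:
Q(C) = -9 (Q(C) = -12 + 3*(C/C) = -12 + 3*1 = -12 + 3 = -9)
Q((0 + 4)*7 - 4) - 1*(-5555) = -9 - 1*(-5555) = -9 + 5555 = 5546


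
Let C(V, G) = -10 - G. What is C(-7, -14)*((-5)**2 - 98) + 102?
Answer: -190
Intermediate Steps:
C(-7, -14)*((-5)**2 - 98) + 102 = (-10 - 1*(-14))*((-5)**2 - 98) + 102 = (-10 + 14)*(25 - 98) + 102 = 4*(-73) + 102 = -292 + 102 = -190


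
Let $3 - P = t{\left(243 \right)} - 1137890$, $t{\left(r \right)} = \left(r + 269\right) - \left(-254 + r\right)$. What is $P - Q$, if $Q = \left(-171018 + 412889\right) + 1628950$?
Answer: $-733451$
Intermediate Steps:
$t{\left(r \right)} = 523$ ($t{\left(r \right)} = \left(269 + r\right) - \left(-254 + r\right) = 523$)
$P = 1137370$ ($P = 3 - \left(523 - 1137890\right) = 3 - -1137367 = 3 + 1137367 = 1137370$)
$Q = 1870821$ ($Q = 241871 + 1628950 = 1870821$)
$P - Q = 1137370 - 1870821 = -733451$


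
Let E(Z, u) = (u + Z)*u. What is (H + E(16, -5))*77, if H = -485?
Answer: -41580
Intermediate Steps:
E(Z, u) = u*(Z + u) (E(Z, u) = (Z + u)*u = u*(Z + u))
(H + E(16, -5))*77 = (-485 - 5*(16 - 5))*77 = (-485 - 5*11)*77 = (-485 - 55)*77 = -540*77 = -41580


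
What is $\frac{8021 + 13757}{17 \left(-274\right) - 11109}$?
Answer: $- \frac{21778}{15767} \approx -1.3812$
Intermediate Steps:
$\frac{8021 + 13757}{17 \left(-274\right) - 11109} = \frac{21778}{-4658 - 11109} = \frac{21778}{-15767} = 21778 \left(- \frac{1}{15767}\right) = - \frac{21778}{15767}$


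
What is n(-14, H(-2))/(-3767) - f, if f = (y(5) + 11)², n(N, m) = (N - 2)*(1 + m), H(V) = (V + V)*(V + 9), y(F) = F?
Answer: -964784/3767 ≈ -256.11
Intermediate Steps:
H(V) = 2*V*(9 + V) (H(V) = (2*V)*(9 + V) = 2*V*(9 + V))
n(N, m) = (1 + m)*(-2 + N) (n(N, m) = (-2 + N)*(1 + m) = (1 + m)*(-2 + N))
f = 256 (f = (5 + 11)² = 16² = 256)
n(-14, H(-2))/(-3767) - f = (-2 - 14 - 4*(-2)*(9 - 2) - 28*(-2)*(9 - 2))/(-3767) - 1*256 = (-2 - 14 - 4*(-2)*7 - 28*(-2)*7)*(-1/3767) - 256 = (-2 - 14 - 2*(-28) - 14*(-28))*(-1/3767) - 256 = (-2 - 14 + 56 + 392)*(-1/3767) - 256 = 432*(-1/3767) - 256 = -432/3767 - 256 = -964784/3767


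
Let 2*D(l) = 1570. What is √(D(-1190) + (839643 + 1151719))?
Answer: √1992147 ≈ 1411.4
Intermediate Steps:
D(l) = 785 (D(l) = (½)*1570 = 785)
√(D(-1190) + (839643 + 1151719)) = √(785 + (839643 + 1151719)) = √(785 + 1991362) = √1992147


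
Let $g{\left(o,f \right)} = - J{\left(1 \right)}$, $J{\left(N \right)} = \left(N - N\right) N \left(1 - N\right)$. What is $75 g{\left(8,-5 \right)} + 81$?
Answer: $81$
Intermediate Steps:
$J{\left(N \right)} = 0$ ($J{\left(N \right)} = 0 N \left(1 - N\right) = 0 \left(1 - N\right) = 0$)
$g{\left(o,f \right)} = 0$ ($g{\left(o,f \right)} = \left(-1\right) 0 = 0$)
$75 g{\left(8,-5 \right)} + 81 = 75 \cdot 0 + 81 = 0 + 81 = 81$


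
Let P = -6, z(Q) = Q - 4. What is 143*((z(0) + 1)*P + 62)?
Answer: 11440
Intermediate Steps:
z(Q) = -4 + Q
143*((z(0) + 1)*P + 62) = 143*(((-4 + 0) + 1)*(-6) + 62) = 143*((-4 + 1)*(-6) + 62) = 143*(-3*(-6) + 62) = 143*(18 + 62) = 143*80 = 11440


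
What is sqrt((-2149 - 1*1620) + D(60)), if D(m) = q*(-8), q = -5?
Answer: I*sqrt(3729) ≈ 61.066*I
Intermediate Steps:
D(m) = 40 (D(m) = -5*(-8) = 40)
sqrt((-2149 - 1*1620) + D(60)) = sqrt((-2149 - 1*1620) + 40) = sqrt((-2149 - 1620) + 40) = sqrt(-3769 + 40) = sqrt(-3729) = I*sqrt(3729)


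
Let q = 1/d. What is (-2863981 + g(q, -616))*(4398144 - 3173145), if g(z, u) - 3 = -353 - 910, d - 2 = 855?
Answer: -3509917359759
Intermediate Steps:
d = 857 (d = 2 + 855 = 857)
q = 1/857 ≈ 0.0011669
g(z, u) = -1260 (g(z, u) = 3 + (-353 - 910) = 3 - 1263 = -1260)
(-2863981 + g(q, -616))*(4398144 - 3173145) = (-2863981 - 1260)*(4398144 - 3173145) = -2865241*1224999 = -3509917359759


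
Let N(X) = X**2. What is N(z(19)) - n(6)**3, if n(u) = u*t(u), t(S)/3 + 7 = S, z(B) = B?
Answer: 6193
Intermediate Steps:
t(S) = -21 + 3*S
n(u) = u*(-21 + 3*u)
N(z(19)) - n(6)**3 = 19**2 - (3*6*(-7 + 6))**3 = 361 - (3*6*(-1))**3 = 361 - 1*(-18)**3 = 361 - 1*(-5832) = 361 + 5832 = 6193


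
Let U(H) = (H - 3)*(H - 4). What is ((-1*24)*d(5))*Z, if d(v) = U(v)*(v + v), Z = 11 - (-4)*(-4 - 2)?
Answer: 6240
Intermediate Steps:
U(H) = (-4 + H)*(-3 + H) (U(H) = (-3 + H)*(-4 + H) = (-4 + H)*(-3 + H))
Z = -13 (Z = 11 - (-4)*(-6) = 11 - 1*24 = 11 - 24 = -13)
d(v) = 2*v*(12 + v² - 7*v) (d(v) = (12 + v² - 7*v)*(v + v) = (12 + v² - 7*v)*(2*v) = 2*v*(12 + v² - 7*v))
((-1*24)*d(5))*Z = ((-1*24)*(2*5*(12 + 5² - 7*5)))*(-13) = -48*5*(12 + 25 - 35)*(-13) = -48*5*2*(-13) = -24*20*(-13) = -480*(-13) = 6240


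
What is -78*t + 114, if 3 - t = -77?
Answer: -6126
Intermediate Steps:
t = 80 (t = 3 - 1*(-77) = 3 + 77 = 80)
-78*t + 114 = -78*80 + 114 = -6240 + 114 = -6126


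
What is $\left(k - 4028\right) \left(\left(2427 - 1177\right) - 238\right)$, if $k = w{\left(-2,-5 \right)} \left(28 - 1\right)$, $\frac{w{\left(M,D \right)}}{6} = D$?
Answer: $-4896056$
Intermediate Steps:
$w{\left(M,D \right)} = 6 D$
$k = -810$ ($k = 6 \left(-5\right) \left(28 - 1\right) = \left(-30\right) 27 = -810$)
$\left(k - 4028\right) \left(\left(2427 - 1177\right) - 238\right) = \left(-810 - 4028\right) \left(\left(2427 - 1177\right) - 238\right) = - 4838 \left(\left(2427 - 1177\right) - 238\right) = - 4838 \left(1250 - 238\right) = \left(-4838\right) 1012 = -4896056$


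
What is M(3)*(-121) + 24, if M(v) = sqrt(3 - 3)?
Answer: 24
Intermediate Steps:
M(v) = 0 (M(v) = sqrt(0) = 0)
M(3)*(-121) + 24 = 0*(-121) + 24 = 0 + 24 = 24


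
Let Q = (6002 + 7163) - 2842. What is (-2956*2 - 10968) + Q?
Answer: -6557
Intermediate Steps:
Q = 10323 (Q = 13165 - 2842 = 10323)
(-2956*2 - 10968) + Q = (-2956*2 - 10968) + 10323 = (-5912 - 10968) + 10323 = -16880 + 10323 = -6557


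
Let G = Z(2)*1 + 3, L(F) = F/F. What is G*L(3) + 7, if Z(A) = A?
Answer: 12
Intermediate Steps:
L(F) = 1
G = 5 (G = 2*1 + 3 = 2 + 3 = 5)
G*L(3) + 7 = 5*1 + 7 = 5 + 7 = 12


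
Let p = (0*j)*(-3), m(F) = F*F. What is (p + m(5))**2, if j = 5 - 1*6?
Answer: 625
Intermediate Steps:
m(F) = F**2
j = -1 (j = 5 - 6 = -1)
p = 0 (p = (0*(-1))*(-3) = 0*(-3) = 0)
(p + m(5))**2 = (0 + 5**2)**2 = (0 + 25)**2 = 25**2 = 625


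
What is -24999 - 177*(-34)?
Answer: -18981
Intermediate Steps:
-24999 - 177*(-34) = -24999 - 1*(-6018) = -24999 + 6018 = -18981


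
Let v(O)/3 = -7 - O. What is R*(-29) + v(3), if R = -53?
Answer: 1507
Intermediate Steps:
v(O) = -21 - 3*O (v(O) = 3*(-7 - O) = -21 - 3*O)
R*(-29) + v(3) = -53*(-29) + (-21 - 3*3) = 1537 + (-21 - 9) = 1537 - 30 = 1507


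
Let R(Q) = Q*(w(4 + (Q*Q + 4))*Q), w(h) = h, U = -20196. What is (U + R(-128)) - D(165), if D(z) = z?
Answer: 268546167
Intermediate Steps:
R(Q) = Q²*(8 + Q²) (R(Q) = Q*((4 + (Q*Q + 4))*Q) = Q*((4 + (Q² + 4))*Q) = Q*((4 + (4 + Q²))*Q) = Q*((8 + Q²)*Q) = Q*(Q*(8 + Q²)) = Q²*(8 + Q²))
(U + R(-128)) - D(165) = (-20196 + (-128)²*(8 + (-128)²)) - 1*165 = (-20196 + 16384*(8 + 16384)) - 165 = (-20196 + 16384*16392) - 165 = (-20196 + 268566528) - 165 = 268546332 - 165 = 268546167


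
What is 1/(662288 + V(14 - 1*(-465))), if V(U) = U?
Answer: 1/662767 ≈ 1.5088e-6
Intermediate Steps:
1/(662288 + V(14 - 1*(-465))) = 1/(662288 + (14 - 1*(-465))) = 1/(662288 + (14 + 465)) = 1/(662288 + 479) = 1/662767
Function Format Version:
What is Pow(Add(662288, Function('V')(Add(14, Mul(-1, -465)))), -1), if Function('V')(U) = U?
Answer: Rational(1, 662767) ≈ 1.5088e-6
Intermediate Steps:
Pow(Add(662288, Function('V')(Add(14, Mul(-1, -465)))), -1) = Pow(Add(662288, Add(14, Mul(-1, -465))), -1) = Pow(Add(662288, Add(14, 465)), -1) = Pow(Add(662288, 479), -1) = Pow(662767, -1) = Rational(1, 662767)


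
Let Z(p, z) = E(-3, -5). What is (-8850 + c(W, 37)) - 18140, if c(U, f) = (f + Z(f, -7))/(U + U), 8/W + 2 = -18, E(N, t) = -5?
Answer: -27030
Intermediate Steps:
Z(p, z) = -5
W = -⅖ (W = 8/(-2 - 18) = 8/(-20) = 8*(-1/20) = -⅖ ≈ -0.40000)
c(U, f) = (-5 + f)/(2*U) (c(U, f) = (f - 5)/(U + U) = (-5 + f)/((2*U)) = (-5 + f)*(1/(2*U)) = (-5 + f)/(2*U))
(-8850 + c(W, 37)) - 18140 = (-8850 + (-5 + 37)/(2*(-⅖))) - 18140 = (-8850 + (½)*(-5/2)*32) - 18140 = (-8850 - 40) - 18140 = -8890 - 18140 = -27030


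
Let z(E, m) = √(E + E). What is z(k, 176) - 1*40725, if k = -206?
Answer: -40725 + 2*I*√103 ≈ -40725.0 + 20.298*I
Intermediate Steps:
z(E, m) = √2*√E (z(E, m) = √(2*E) = √2*√E)
z(k, 176) - 1*40725 = √2*√(-206) - 1*40725 = √2*(I*√206) - 40725 = 2*I*√103 - 40725 = -40725 + 2*I*√103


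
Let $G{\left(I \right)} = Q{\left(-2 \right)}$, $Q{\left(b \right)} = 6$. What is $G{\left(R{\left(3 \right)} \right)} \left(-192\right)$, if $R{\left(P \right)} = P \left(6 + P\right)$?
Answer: $-1152$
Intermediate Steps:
$G{\left(I \right)} = 6$
$G{\left(R{\left(3 \right)} \right)} \left(-192\right) = 6 \left(-192\right) = -1152$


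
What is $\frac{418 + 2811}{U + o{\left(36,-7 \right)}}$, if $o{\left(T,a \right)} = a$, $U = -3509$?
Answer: $- \frac{3229}{3516} \approx -0.91837$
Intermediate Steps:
$\frac{418 + 2811}{U + o{\left(36,-7 \right)}} = \frac{418 + 2811}{-3509 - 7} = \frac{3229}{-3516} = 3229 \left(- \frac{1}{3516}\right) = - \frac{3229}{3516}$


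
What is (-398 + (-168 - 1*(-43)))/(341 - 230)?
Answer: -523/111 ≈ -4.7117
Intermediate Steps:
(-398 + (-168 - 1*(-43)))/(341 - 230) = (-398 + (-168 + 43))/111 = (-398 - 125)*(1/111) = -523*1/111 = -523/111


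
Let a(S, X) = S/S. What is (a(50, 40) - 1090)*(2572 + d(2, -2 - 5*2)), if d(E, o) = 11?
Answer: -2812887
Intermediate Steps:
a(S, X) = 1
(a(50, 40) - 1090)*(2572 + d(2, -2 - 5*2)) = (1 - 1090)*(2572 + 11) = -1089*2583 = -2812887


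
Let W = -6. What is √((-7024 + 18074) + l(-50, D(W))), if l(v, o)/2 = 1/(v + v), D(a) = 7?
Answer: √1104998/10 ≈ 105.12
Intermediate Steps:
l(v, o) = 1/v (l(v, o) = 2/(v + v) = 2/((2*v)) = 2*(1/(2*v)) = 1/v)
√((-7024 + 18074) + l(-50, D(W))) = √((-7024 + 18074) + 1/(-50)) = √(11050 - 1/50) = √(552499/50) = √1104998/10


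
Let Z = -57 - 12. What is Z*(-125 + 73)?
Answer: 3588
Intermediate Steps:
Z = -69
Z*(-125 + 73) = -69*(-125 + 73) = -69*(-52) = 3588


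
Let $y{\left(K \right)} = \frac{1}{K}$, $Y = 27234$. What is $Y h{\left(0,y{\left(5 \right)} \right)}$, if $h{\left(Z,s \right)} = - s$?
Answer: $- \frac{27234}{5} \approx -5446.8$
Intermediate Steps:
$Y h{\left(0,y{\left(5 \right)} \right)} = 27234 \left(- \frac{1}{5}\right) = - \frac{27234}{5}$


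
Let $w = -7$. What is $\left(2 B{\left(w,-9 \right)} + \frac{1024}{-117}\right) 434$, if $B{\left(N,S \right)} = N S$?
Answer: $\frac{5953612}{117} \approx 50886.0$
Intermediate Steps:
$\left(2 B{\left(w,-9 \right)} + \frac{1024}{-117}\right) 434 = \left(2 \left(\left(-7\right) \left(-9\right)\right) + \frac{1024}{-117}\right) 434 = \left(2 \cdot 63 + 1024 \left(- \frac{1}{117}\right)\right) 434 = \left(126 - \frac{1024}{117}\right) 434 = \frac{13718}{117} \cdot 434 = \frac{5953612}{117}$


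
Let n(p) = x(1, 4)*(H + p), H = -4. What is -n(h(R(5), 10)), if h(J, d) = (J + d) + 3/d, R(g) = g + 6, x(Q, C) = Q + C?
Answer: -173/2 ≈ -86.500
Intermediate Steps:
x(Q, C) = C + Q
R(g) = 6 + g
h(J, d) = J + d + 3/d
n(p) = -20 + 5*p (n(p) = (4 + 1)*(-4 + p) = 5*(-4 + p) = -20 + 5*p)
-n(h(R(5), 10)) = -(-20 + 5*((6 + 5) + 10 + 3/10)) = -(-20 + 5*(11 + 10 + 3*(⅒))) = -(-20 + 5*(11 + 10 + 3/10)) = -(-20 + 5*(213/10)) = -(-20 + 213/2) = -1*173/2 = -173/2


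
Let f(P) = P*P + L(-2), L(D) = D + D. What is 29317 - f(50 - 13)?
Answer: 27952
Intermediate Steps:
L(D) = 2*D
f(P) = -4 + P² (f(P) = P*P + 2*(-2) = P² - 4 = -4 + P²)
29317 - f(50 - 13) = 29317 - (-4 + (50 - 13)²) = 29317 - (-4 + 37²) = 29317 - (-4 + 1369) = 29317 - 1*1365 = 29317 - 1365 = 27952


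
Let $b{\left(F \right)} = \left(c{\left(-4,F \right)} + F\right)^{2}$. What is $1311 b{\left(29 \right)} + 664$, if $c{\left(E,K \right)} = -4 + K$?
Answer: $3823540$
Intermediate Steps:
$b{\left(F \right)} = \left(-4 + 2 F\right)^{2}$ ($b{\left(F \right)} = \left(\left(-4 + F\right) + F\right)^{2} = \left(-4 + 2 F\right)^{2}$)
$1311 b{\left(29 \right)} + 664 = 1311 \cdot 4 \left(-2 + 29\right)^{2} + 664 = 1311 \cdot 4 \cdot 27^{2} + 664 = 1311 \cdot 4 \cdot 729 + 664 = 1311 \cdot 2916 + 664 = 3822876 + 664 = 3823540$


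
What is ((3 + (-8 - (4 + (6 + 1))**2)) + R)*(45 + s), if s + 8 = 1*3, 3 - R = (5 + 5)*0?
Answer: -4920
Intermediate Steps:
R = 3 (R = 3 - (5 + 5)*0 = 3 - 10*0 = 3 - 1*0 = 3 + 0 = 3)
s = -5 (s = -8 + 1*3 = -8 + 3 = -5)
((3 + (-8 - (4 + (6 + 1))**2)) + R)*(45 + s) = ((3 + (-8 - (4 + (6 + 1))**2)) + 3)*(45 - 5) = ((3 + (-8 - (4 + 7)**2)) + 3)*40 = ((3 + (-8 - 1*11**2)) + 3)*40 = ((3 + (-8 - 1*121)) + 3)*40 = ((3 + (-8 - 121)) + 3)*40 = ((3 - 129) + 3)*40 = (-126 + 3)*40 = -123*40 = -4920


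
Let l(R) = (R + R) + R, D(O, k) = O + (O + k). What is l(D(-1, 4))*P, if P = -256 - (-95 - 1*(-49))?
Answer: -1260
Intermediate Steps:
D(O, k) = k + 2*O
l(R) = 3*R (l(R) = 2*R + R = 3*R)
P = -210 (P = -256 - (-95 + 49) = -256 - 1*(-46) = -256 + 46 = -210)
l(D(-1, 4))*P = (3*(4 + 2*(-1)))*(-210) = (3*(4 - 2))*(-210) = (3*2)*(-210) = 6*(-210) = -1260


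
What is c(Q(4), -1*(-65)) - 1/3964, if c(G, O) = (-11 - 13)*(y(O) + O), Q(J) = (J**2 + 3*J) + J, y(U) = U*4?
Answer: -30919201/3964 ≈ -7800.0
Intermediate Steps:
y(U) = 4*U
Q(J) = J**2 + 4*J
c(G, O) = -120*O (c(G, O) = (-11 - 13)*(4*O + O) = -120*O)
c(Q(4), -1*(-65)) - 1/3964 = -(-120)*(-65) - 1/3964 = -120*65 - 1*1/3964 = -7800 - 1/3964 = -30919201/3964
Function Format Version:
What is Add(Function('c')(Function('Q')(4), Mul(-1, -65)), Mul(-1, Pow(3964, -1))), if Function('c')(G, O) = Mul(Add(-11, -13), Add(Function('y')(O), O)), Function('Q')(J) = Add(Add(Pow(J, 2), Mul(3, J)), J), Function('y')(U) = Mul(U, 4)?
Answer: Rational(-30919201, 3964) ≈ -7800.0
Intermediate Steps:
Function('y')(U) = Mul(4, U)
Function('Q')(J) = Add(Pow(J, 2), Mul(4, J))
Function('c')(G, O) = Mul(-120, O) (Function('c')(G, O) = Mul(Add(-11, -13), Add(Mul(4, O), O)) = Mul(-24, Mul(5, O)) = Mul(-120, O))
Add(Function('c')(Function('Q')(4), Mul(-1, -65)), Mul(-1, Pow(3964, -1))) = Add(Mul(-120, Mul(-1, -65)), Mul(-1, Pow(3964, -1))) = Add(Mul(-120, 65), Mul(-1, Rational(1, 3964))) = Add(-7800, Rational(-1, 3964)) = Rational(-30919201, 3964)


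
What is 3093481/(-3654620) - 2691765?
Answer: -9837381297781/3654620 ≈ -2.6918e+6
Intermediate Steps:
3093481/(-3654620) - 2691765 = 3093481*(-1/3654620) - 2691765 = -3093481/3654620 - 2691765 = -9837381297781/3654620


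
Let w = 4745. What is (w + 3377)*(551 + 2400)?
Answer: 23968022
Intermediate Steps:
(w + 3377)*(551 + 2400) = (4745 + 3377)*(551 + 2400) = 8122*2951 = 23968022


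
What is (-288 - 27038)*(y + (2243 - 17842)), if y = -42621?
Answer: 1590919720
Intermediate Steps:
(-288 - 27038)*(y + (2243 - 17842)) = (-288 - 27038)*(-42621 + (2243 - 17842)) = -27326*(-42621 - 15599) = -27326*(-58220) = 1590919720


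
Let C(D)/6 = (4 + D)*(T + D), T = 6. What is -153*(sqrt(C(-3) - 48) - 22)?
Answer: 3366 - 153*I*sqrt(30) ≈ 3366.0 - 838.02*I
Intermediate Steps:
C(D) = 6*(4 + D)*(6 + D) (C(D) = 6*((4 + D)*(6 + D)) = 6*(4 + D)*(6 + D))
-153*(sqrt(C(-3) - 48) - 22) = -153*(sqrt((144 + 6*(-3)**2 + 60*(-3)) - 48) - 22) = -153*(sqrt((144 + 6*9 - 180) - 48) - 22) = -153*(sqrt((144 + 54 - 180) - 48) - 22) = -153*(sqrt(18 - 48) - 22) = -153*(sqrt(-30) - 22) = -153*(I*sqrt(30) - 22) = -153*(-22 + I*sqrt(30)) = 3366 - 153*I*sqrt(30)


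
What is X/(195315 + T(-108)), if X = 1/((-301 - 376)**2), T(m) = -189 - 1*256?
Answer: 1/89314572230 ≈ 1.1196e-11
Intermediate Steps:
T(m) = -445 (T(m) = -189 - 256 = -445)
X = 1/458329 (X = 1/((-677)**2) = 1/458329 ≈ 2.1818e-6)
X/(195315 + T(-108)) = 1/(458329*(195315 - 445)) = (1/458329)/194870 = (1/458329)*(1/194870) = 1/89314572230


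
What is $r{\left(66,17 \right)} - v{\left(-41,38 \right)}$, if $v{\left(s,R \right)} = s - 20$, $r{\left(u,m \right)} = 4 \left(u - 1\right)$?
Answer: $321$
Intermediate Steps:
$r{\left(u,m \right)} = -4 + 4 u$ ($r{\left(u,m \right)} = 4 \left(-1 + u\right) = -4 + 4 u$)
$v{\left(s,R \right)} = -20 + s$ ($v{\left(s,R \right)} = s - 20 = -20 + s$)
$r{\left(66,17 \right)} - v{\left(-41,38 \right)} = \left(-4 + 4 \cdot 66\right) - \left(-20 - 41\right) = \left(-4 + 264\right) - -61 = 260 + 61 = 321$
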